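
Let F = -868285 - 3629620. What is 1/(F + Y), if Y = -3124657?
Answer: -1/7622562 ≈ -1.3119e-7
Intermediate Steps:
F = -4497905
1/(F + Y) = 1/(-4497905 - 3124657) = 1/(-7622562) = -1/7622562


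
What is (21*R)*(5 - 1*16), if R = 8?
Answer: -1848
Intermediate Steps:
(21*R)*(5 - 1*16) = (21*8)*(5 - 1*16) = 168*(5 - 16) = 168*(-11) = -1848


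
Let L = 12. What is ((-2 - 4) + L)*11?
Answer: 66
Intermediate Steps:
((-2 - 4) + L)*11 = ((-2 - 4) + 12)*11 = (-6 + 12)*11 = 6*11 = 66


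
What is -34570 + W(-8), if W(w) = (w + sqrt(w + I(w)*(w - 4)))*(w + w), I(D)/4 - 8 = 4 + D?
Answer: -34442 - 160*I*sqrt(2) ≈ -34442.0 - 226.27*I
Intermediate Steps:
I(D) = 48 + 4*D (I(D) = 32 + 4*(4 + D) = 32 + (16 + 4*D) = 48 + 4*D)
W(w) = 2*w*(w + sqrt(w + (-4 + w)*(48 + 4*w))) (W(w) = (w + sqrt(w + (48 + 4*w)*(w - 4)))*(w + w) = (w + sqrt(w + (48 + 4*w)*(-4 + w)))*(2*w) = (w + sqrt(w + (-4 + w)*(48 + 4*w)))*(2*w) = 2*w*(w + sqrt(w + (-4 + w)*(48 + 4*w))))
-34570 + W(-8) = -34570 + 2*(-8)*(-8 + sqrt(-192 + 4*(-8)**2 + 33*(-8))) = -34570 + 2*(-8)*(-8 + sqrt(-192 + 4*64 - 264)) = -34570 + 2*(-8)*(-8 + sqrt(-192 + 256 - 264)) = -34570 + 2*(-8)*(-8 + sqrt(-200)) = -34570 + 2*(-8)*(-8 + 10*I*sqrt(2)) = -34570 + (128 - 160*I*sqrt(2)) = -34442 - 160*I*sqrt(2)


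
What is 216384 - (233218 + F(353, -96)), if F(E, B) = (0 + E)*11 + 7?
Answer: -20724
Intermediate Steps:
F(E, B) = 7 + 11*E (F(E, B) = E*11 + 7 = 11*E + 7 = 7 + 11*E)
216384 - (233218 + F(353, -96)) = 216384 - (233218 + (7 + 11*353)) = 216384 - (233218 + (7 + 3883)) = 216384 - (233218 + 3890) = 216384 - 1*237108 = 216384 - 237108 = -20724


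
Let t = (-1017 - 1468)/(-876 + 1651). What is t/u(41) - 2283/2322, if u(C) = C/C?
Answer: -502633/119970 ≈ -4.1897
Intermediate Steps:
t = -497/155 (t = -2485/775 = -2485*1/775 = -497/155 ≈ -3.2065)
u(C) = 1
t/u(41) - 2283/2322 = -497/155/1 - 2283/2322 = -497/155*1 - 2283*1/2322 = -497/155 - 761/774 = -502633/119970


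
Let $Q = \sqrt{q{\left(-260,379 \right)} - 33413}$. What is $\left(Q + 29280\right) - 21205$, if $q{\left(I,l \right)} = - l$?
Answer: $8075 + 32 i \sqrt{33} \approx 8075.0 + 183.83 i$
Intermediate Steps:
$Q = 32 i \sqrt{33}$ ($Q = \sqrt{\left(-1\right) 379 - 33413} = \sqrt{-379 - 33413} = \sqrt{-33792} = 32 i \sqrt{33} \approx 183.83 i$)
$\left(Q + 29280\right) - 21205 = \left(32 i \sqrt{33} + 29280\right) - 21205 = \left(29280 + 32 i \sqrt{33}\right) - 21205 = 8075 + 32 i \sqrt{33}$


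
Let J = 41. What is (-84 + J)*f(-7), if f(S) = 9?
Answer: -387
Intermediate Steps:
(-84 + J)*f(-7) = (-84 + 41)*9 = -43*9 = -387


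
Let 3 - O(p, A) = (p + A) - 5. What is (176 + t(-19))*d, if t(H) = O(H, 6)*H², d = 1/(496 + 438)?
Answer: 7757/934 ≈ 8.3051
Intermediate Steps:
d = 1/934 ≈ 0.0010707
O(p, A) = 8 - A - p (O(p, A) = 3 - ((p + A) - 5) = 3 - ((A + p) - 5) = 3 - (-5 + A + p) = 3 + (5 - A - p) = 8 - A - p)
t(H) = H²*(2 - H) (t(H) = (8 - 1*6 - H)*H² = (8 - 6 - H)*H² = (2 - H)*H² = H²*(2 - H))
(176 + t(-19))*d = (176 + (-19)²*(2 - 1*(-19)))*(1/934) = (176 + 361*(2 + 19))*(1/934) = (176 + 361*21)*(1/934) = (176 + 7581)*(1/934) = 7757*(1/934) = 7757/934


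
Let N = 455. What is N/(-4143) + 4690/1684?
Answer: 9332225/3488406 ≈ 2.6752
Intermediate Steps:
N/(-4143) + 4690/1684 = 455/(-4143) + 4690/1684 = 455*(-1/4143) + 4690*(1/1684) = -455/4143 + 2345/842 = 9332225/3488406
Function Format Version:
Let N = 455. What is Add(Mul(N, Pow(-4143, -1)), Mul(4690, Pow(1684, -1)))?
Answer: Rational(9332225, 3488406) ≈ 2.6752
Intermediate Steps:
Add(Mul(N, Pow(-4143, -1)), Mul(4690, Pow(1684, -1))) = Add(Mul(455, Pow(-4143, -1)), Mul(4690, Pow(1684, -1))) = Add(Mul(455, Rational(-1, 4143)), Mul(4690, Rational(1, 1684))) = Add(Rational(-455, 4143), Rational(2345, 842)) = Rational(9332225, 3488406)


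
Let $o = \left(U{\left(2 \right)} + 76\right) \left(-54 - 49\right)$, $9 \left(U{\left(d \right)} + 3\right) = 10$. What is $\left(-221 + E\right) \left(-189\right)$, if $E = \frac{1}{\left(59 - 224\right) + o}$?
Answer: $\frac{2931600735}{70186} \approx 41769.0$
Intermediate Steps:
$U{\left(d \right)} = - \frac{17}{9}$ ($U{\left(d \right)} = -3 + \frac{1}{9} \cdot 10 = -3 + \frac{10}{9} = - \frac{17}{9}$)
$o = - \frac{68701}{9}$ ($o = \left(- \frac{17}{9} + 76\right) \left(-54 - 49\right) = \frac{667}{9} \left(-103\right) = - \frac{68701}{9} \approx -7633.4$)
$E = - \frac{9}{70186}$ ($E = \frac{1}{\left(59 - 224\right) - \frac{68701}{9}} = \frac{1}{-165 - \frac{68701}{9}} = \frac{1}{- \frac{70186}{9}} = - \frac{9}{70186} \approx -0.00012823$)
$\left(-221 + E\right) \left(-189\right) = \left(-221 - \frac{9}{70186}\right) \left(-189\right) = \left(- \frac{15511115}{70186}\right) \left(-189\right) = \frac{2931600735}{70186}$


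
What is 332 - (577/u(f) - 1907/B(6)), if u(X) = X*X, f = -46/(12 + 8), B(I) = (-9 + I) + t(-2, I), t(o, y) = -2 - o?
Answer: -655019/1587 ≈ -412.74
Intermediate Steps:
B(I) = -9 + I (B(I) = (-9 + I) + (-2 - 1*(-2)) = (-9 + I) + (-2 + 2) = (-9 + I) + 0 = -9 + I)
f = -23/10 (f = -46/20 = -46*1/20 = -23/10 ≈ -2.3000)
u(X) = X²
332 - (577/u(f) - 1907/B(6)) = 332 - (577/((-23/10)²) - 1907/(-9 + 6)) = 332 - (577/(529/100) - 1907/(-3)) = 332 - (577*(100/529) - 1907*(-⅓)) = 332 - (57700/529 + 1907/3) = 332 - 1*1181903/1587 = 332 - 1181903/1587 = -655019/1587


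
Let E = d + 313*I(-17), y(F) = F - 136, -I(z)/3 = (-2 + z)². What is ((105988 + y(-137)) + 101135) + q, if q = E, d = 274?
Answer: -131855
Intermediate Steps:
I(z) = -3*(-2 + z)²
y(F) = -136 + F
E = -338705 (E = 274 + 313*(-3*(-2 - 17)²) = 274 + 313*(-3*(-19)²) = 274 + 313*(-3*361) = 274 + 313*(-1083) = 274 - 338979 = -338705)
q = -338705
((105988 + y(-137)) + 101135) + q = ((105988 + (-136 - 137)) + 101135) - 338705 = ((105988 - 273) + 101135) - 338705 = (105715 + 101135) - 338705 = 206850 - 338705 = -131855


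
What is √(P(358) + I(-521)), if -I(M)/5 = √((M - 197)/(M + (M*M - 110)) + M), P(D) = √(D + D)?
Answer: √(18108162*√179 - 2006*I*√265342511595)/3009 ≈ 8.4847 - 6.7255*I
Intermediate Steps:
P(D) = √2*√D (P(D) = √(2*D) = √2*√D)
I(M) = -5*√(M + (-197 + M)/(-110 + M + M²)) (I(M) = -5*√((M - 197)/(M + (M*M - 110)) + M) = -5*√((-197 + M)/(M + (M² - 110)) + M) = -5*√((-197 + M)/(M + (-110 + M²)) + M) = -5*√((-197 + M)/(-110 + M + M²) + M) = -5*√(M + (-197 + M)/(-110 + M + M²)))
√(P(358) + I(-521)) = √(√2*√358 - 5*√(-197 - 521 - 521*(-110 - 521 + (-521)²))/√(-110 - 521 + (-521)²)) = √(2*√179 - 5*√(-197 - 521 - 521*(-110 - 521 + 271441))/√(-110 - 521 + 271441)) = √(2*√179 - 5*√30090*√(-197 - 521 - 521*270810)/90270) = √(2*√179 - 5*√30090*√(-197 - 521 - 141092010)/90270) = √(2*√179 - 5*2*I*√265342511595/45135) = √(2*√179 - 2*I*√265342511595/9027)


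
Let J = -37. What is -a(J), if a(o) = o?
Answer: 37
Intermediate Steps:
-a(J) = -1*(-37) = 37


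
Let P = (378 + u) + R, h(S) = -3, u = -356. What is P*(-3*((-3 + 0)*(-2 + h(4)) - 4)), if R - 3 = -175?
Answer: 4950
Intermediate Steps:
R = -172 (R = 3 - 175 = -172)
P = -150 (P = (378 - 356) - 172 = 22 - 172 = -150)
P*(-3*((-3 + 0)*(-2 + h(4)) - 4)) = -(-450)*((-3 + 0)*(-2 - 3) - 4) = -(-450)*(-3*(-5) - 4) = -(-450)*(15 - 4) = -(-450)*11 = -150*(-33) = 4950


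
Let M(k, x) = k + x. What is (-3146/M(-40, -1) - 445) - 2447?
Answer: -115426/41 ≈ -2815.3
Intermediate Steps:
(-3146/M(-40, -1) - 445) - 2447 = (-3146/(-40 - 1) - 445) - 2447 = (-3146/(-41) - 445) - 2447 = (-3146*(-1/41) - 445) - 2447 = (3146/41 - 445) - 2447 = -15099/41 - 2447 = -115426/41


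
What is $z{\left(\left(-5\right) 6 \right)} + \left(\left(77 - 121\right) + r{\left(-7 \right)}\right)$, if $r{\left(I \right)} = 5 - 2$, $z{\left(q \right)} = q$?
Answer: $-71$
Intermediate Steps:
$r{\left(I \right)} = 3$
$z{\left(\left(-5\right) 6 \right)} + \left(\left(77 - 121\right) + r{\left(-7 \right)}\right) = \left(-5\right) 6 + \left(\left(77 - 121\right) + 3\right) = -30 + \left(-44 + 3\right) = -30 - 41 = -71$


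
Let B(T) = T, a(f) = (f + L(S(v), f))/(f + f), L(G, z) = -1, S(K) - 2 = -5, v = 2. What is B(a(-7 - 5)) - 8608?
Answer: -206579/24 ≈ -8607.5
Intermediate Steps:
S(K) = -3 (S(K) = 2 - 5 = -3)
a(f) = (-1 + f)/(2*f) (a(f) = (f - 1)/(f + f) = (-1 + f)/((2*f)) = (-1 + f)*(1/(2*f)) = (-1 + f)/(2*f))
B(a(-7 - 5)) - 8608 = (-1 + (-7 - 5))/(2*(-7 - 5)) - 8608 = (1/2)*(-1 - 12)/(-12) - 8608 = (1/2)*(-1/12)*(-13) - 8608 = 13/24 - 8608 = -206579/24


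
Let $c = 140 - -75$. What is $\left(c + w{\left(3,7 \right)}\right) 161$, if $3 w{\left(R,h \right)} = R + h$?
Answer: $\frac{105455}{3} \approx 35152.0$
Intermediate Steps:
$c = 215$ ($c = 140 + 75 = 215$)
$w{\left(R,h \right)} = \frac{R}{3} + \frac{h}{3}$ ($w{\left(R,h \right)} = \frac{R + h}{3} = \frac{R}{3} + \frac{h}{3}$)
$\left(c + w{\left(3,7 \right)}\right) 161 = \left(215 + \left(\frac{1}{3} \cdot 3 + \frac{1}{3} \cdot 7\right)\right) 161 = \left(215 + \left(1 + \frac{7}{3}\right)\right) 161 = \left(215 + \frac{10}{3}\right) 161 = \frac{655}{3} \cdot 161 = \frac{105455}{3}$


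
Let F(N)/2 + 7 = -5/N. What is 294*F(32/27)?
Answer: -52773/8 ≈ -6596.6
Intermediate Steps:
F(N) = -14 - 10/N (F(N) = -14 + 2*(-5/N) = -14 - 10/N)
294*F(32/27) = 294*(-14 - 10/(32/27)) = 294*(-14 - 10/(32*(1/27))) = 294*(-14 - 10/32/27) = 294*(-14 - 10*27/32) = 294*(-14 - 135/16) = 294*(-359/16) = -52773/8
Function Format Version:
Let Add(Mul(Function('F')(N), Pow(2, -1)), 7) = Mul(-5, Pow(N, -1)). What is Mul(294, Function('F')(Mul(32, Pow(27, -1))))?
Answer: Rational(-52773, 8) ≈ -6596.6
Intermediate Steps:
Function('F')(N) = Add(-14, Mul(-10, Pow(N, -1))) (Function('F')(N) = Add(-14, Mul(2, Mul(-5, Pow(N, -1)))) = Add(-14, Mul(-10, Pow(N, -1))))
Mul(294, Function('F')(Mul(32, Pow(27, -1)))) = Mul(294, Add(-14, Mul(-10, Pow(Mul(32, Pow(27, -1)), -1)))) = Mul(294, Add(-14, Mul(-10, Pow(Mul(32, Rational(1, 27)), -1)))) = Mul(294, Add(-14, Mul(-10, Pow(Rational(32, 27), -1)))) = Mul(294, Add(-14, Mul(-10, Rational(27, 32)))) = Mul(294, Add(-14, Rational(-135, 16))) = Mul(294, Rational(-359, 16)) = Rational(-52773, 8)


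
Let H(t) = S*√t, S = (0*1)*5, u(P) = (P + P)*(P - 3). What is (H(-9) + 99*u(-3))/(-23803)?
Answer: -3564/23803 ≈ -0.14973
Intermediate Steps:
u(P) = 2*P*(-3 + P) (u(P) = (2*P)*(-3 + P) = 2*P*(-3 + P))
S = 0 (S = 0*5 = 0)
H(t) = 0 (H(t) = 0*√t = 0)
(H(-9) + 99*u(-3))/(-23803) = (0 + 99*(2*(-3)*(-3 - 3)))/(-23803) = (0 + 99*(2*(-3)*(-6)))*(-1/23803) = (0 + 99*36)*(-1/23803) = (0 + 3564)*(-1/23803) = 3564*(-1/23803) = -3564/23803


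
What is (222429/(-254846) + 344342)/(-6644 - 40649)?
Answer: -87753958903/12052431878 ≈ -7.2810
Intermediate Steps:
(222429/(-254846) + 344342)/(-6644 - 40649) = (222429*(-1/254846) + 344342)/(-47293) = (-222429/254846 + 344342)*(-1/47293) = (87753958903/254846)*(-1/47293) = -87753958903/12052431878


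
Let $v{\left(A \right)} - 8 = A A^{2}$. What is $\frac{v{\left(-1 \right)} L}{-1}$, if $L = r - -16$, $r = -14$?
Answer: $-14$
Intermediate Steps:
$v{\left(A \right)} = 8 + A^{3}$ ($v{\left(A \right)} = 8 + A A^{2} = 8 + A^{3}$)
$L = 2$ ($L = -14 - -16 = -14 + 16 = 2$)
$\frac{v{\left(-1 \right)} L}{-1} = \frac{\left(8 + \left(-1\right)^{3}\right) 2}{-1} = \left(8 - 1\right) 2 \left(-1\right) = 7 \cdot 2 \left(-1\right) = 14 \left(-1\right) = -14$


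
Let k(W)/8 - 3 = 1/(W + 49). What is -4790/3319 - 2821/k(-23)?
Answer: -123231327/1048804 ≈ -117.50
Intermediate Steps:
k(W) = 24 + 8/(49 + W) (k(W) = 24 + 8/(W + 49) = 24 + 8/(49 + W))
-4790/3319 - 2821/k(-23) = -4790/3319 - 2821*(49 - 23)/(8*(148 + 3*(-23))) = -4790*1/3319 - 2821*13/(4*(148 - 69)) = -4790/3319 - 2821/(8*(1/26)*79) = -4790/3319 - 2821/316/13 = -4790/3319 - 2821*13/316 = -4790/3319 - 36673/316 = -123231327/1048804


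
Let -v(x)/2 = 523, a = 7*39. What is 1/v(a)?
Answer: -1/1046 ≈ -0.00095602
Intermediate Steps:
a = 273
v(x) = -1046 (v(x) = -2*523 = -1046)
1/v(a) = 1/(-1046) = -1/1046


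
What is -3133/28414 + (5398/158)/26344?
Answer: -3221817511/29567267432 ≈ -0.10897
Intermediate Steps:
-3133/28414 + (5398/158)/26344 = -3133*1/28414 + (5398*(1/158))*(1/26344) = -3133/28414 + (2699/79)*(1/26344) = -3133/28414 + 2699/2081176 = -3221817511/29567267432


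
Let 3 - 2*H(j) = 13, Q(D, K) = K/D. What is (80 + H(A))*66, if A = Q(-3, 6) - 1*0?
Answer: 4950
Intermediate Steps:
A = -2 (A = 6/(-3) - 1*0 = 6*(-⅓) + 0 = -2 + 0 = -2)
H(j) = -5 (H(j) = 3/2 - ½*13 = 3/2 - 13/2 = -5)
(80 + H(A))*66 = (80 - 5)*66 = 75*66 = 4950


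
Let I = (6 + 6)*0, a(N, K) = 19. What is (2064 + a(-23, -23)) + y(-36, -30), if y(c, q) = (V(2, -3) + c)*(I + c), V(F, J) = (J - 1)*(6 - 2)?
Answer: 3955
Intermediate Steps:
V(F, J) = -4 + 4*J (V(F, J) = (-1 + J)*4 = -4 + 4*J)
I = 0 (I = 12*0 = 0)
y(c, q) = c*(-16 + c) (y(c, q) = ((-4 + 4*(-3)) + c)*(0 + c) = ((-4 - 12) + c)*c = (-16 + c)*c = c*(-16 + c))
(2064 + a(-23, -23)) + y(-36, -30) = (2064 + 19) - 36*(-16 - 36) = 2083 - 36*(-52) = 2083 + 1872 = 3955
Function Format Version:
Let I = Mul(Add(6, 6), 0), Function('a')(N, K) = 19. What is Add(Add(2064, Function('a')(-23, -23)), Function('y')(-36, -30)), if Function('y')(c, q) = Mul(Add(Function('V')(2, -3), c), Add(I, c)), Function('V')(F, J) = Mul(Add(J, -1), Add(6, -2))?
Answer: 3955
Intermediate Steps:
Function('V')(F, J) = Add(-4, Mul(4, J)) (Function('V')(F, J) = Mul(Add(-1, J), 4) = Add(-4, Mul(4, J)))
I = 0 (I = Mul(12, 0) = 0)
Function('y')(c, q) = Mul(c, Add(-16, c)) (Function('y')(c, q) = Mul(Add(Add(-4, Mul(4, -3)), c), Add(0, c)) = Mul(Add(Add(-4, -12), c), c) = Mul(Add(-16, c), c) = Mul(c, Add(-16, c)))
Add(Add(2064, Function('a')(-23, -23)), Function('y')(-36, -30)) = Add(Add(2064, 19), Mul(-36, Add(-16, -36))) = Add(2083, Mul(-36, -52)) = Add(2083, 1872) = 3955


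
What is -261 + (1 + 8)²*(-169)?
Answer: -13950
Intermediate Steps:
-261 + (1 + 8)²*(-169) = -261 + 9²*(-169) = -261 + 81*(-169) = -261 - 13689 = -13950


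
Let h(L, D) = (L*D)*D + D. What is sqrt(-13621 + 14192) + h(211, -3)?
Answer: 1896 + sqrt(571) ≈ 1919.9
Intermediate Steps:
h(L, D) = D + L*D**2 (h(L, D) = (D*L)*D + D = L*D**2 + D = D + L*D**2)
sqrt(-13621 + 14192) + h(211, -3) = sqrt(-13621 + 14192) - 3*(1 - 3*211) = sqrt(571) - 3*(1 - 633) = sqrt(571) - 3*(-632) = sqrt(571) + 1896 = 1896 + sqrt(571)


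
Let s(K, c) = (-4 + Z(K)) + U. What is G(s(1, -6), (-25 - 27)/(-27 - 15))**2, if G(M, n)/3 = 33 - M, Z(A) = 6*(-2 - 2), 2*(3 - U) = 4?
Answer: 32400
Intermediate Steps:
U = 1 (U = 3 - 1/2*4 = 3 - 2 = 1)
Z(A) = -24 (Z(A) = 6*(-4) = -24)
s(K, c) = -27 (s(K, c) = (-4 - 24) + 1 = -28 + 1 = -27)
G(M, n) = 99 - 3*M (G(M, n) = 3*(33 - M) = 99 - 3*M)
G(s(1, -6), (-25 - 27)/(-27 - 15))**2 = (99 - 3*(-27))**2 = (99 + 81)**2 = 180**2 = 32400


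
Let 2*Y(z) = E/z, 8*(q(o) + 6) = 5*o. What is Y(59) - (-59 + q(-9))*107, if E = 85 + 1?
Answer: 3567189/472 ≈ 7557.6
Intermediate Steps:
q(o) = -6 + 5*o/8 (q(o) = -6 + (5*o)/8 = -6 + 5*o/8)
E = 86
Y(z) = 43/z (Y(z) = (86/z)/2 = 43/z)
Y(59) - (-59 + q(-9))*107 = 43/59 - (-59 + (-6 + (5/8)*(-9)))*107 = 43*(1/59) - (-59 + (-6 - 45/8))*107 = 43/59 - (-59 - 93/8)*107 = 43/59 - (-565)*107/8 = 43/59 - 1*(-60455/8) = 43/59 + 60455/8 = 3567189/472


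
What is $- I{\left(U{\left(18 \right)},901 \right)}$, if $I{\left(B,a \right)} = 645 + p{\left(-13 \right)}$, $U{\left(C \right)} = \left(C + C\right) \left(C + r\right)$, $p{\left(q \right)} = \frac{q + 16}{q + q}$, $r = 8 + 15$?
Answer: $- \frac{16767}{26} \approx -644.88$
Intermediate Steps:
$r = 23$
$p{\left(q \right)} = \frac{16 + q}{2 q}$
$U{\left(C \right)} = 2 C \left(23 + C\right)$ ($U{\left(C \right)} = \left(C + C\right) \left(C + 23\right) = 2 C \left(23 + C\right)$)
$I{\left(B,a \right)} = \frac{16767}{26}$ ($I{\left(B,a \right)} = 645 + \frac{16 - 13}{2 \left(-13\right)} = 645 + \frac{1}{2} \left(- \frac{1}{13}\right) 3 = 645 - \frac{3}{26} = \frac{16767}{26}$)
$- I{\left(U{\left(18 \right)},901 \right)} = \left(-1\right) \frac{16767}{26} = - \frac{16767}{26}$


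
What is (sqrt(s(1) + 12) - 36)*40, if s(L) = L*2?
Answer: -1440 + 40*sqrt(14) ≈ -1290.3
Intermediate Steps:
s(L) = 2*L
(sqrt(s(1) + 12) - 36)*40 = (sqrt(2*1 + 12) - 36)*40 = (sqrt(2 + 12) - 36)*40 = (sqrt(14) - 36)*40 = (-36 + sqrt(14))*40 = -1440 + 40*sqrt(14)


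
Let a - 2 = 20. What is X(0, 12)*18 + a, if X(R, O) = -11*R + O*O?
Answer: 2614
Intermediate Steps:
a = 22 (a = 2 + 20 = 22)
X(R, O) = O² - 11*R (X(R, O) = -11*R + O² = O² - 11*R)
X(0, 12)*18 + a = (12² - 11*0)*18 + 22 = (144 + 0)*18 + 22 = 144*18 + 22 = 2592 + 22 = 2614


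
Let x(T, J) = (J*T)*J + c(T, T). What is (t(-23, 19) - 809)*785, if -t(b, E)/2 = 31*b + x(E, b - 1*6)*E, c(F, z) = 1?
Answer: -476199055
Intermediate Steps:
x(T, J) = 1 + T*J**2 (x(T, J) = (J*T)*J + 1 = T*J**2 + 1 = 1 + T*J**2)
t(b, E) = -62*b - 2*E*(1 + E*(-6 + b)**2) (t(b, E) = -2*(31*b + (1 + E*(b - 1*6)**2)*E) = -2*(31*b + (1 + E*(b - 6)**2)*E) = -2*(31*b + (1 + E*(-6 + b)**2)*E) = -2*(31*b + E*(1 + E*(-6 + b)**2)) = -62*b - 2*E*(1 + E*(-6 + b)**2))
(t(-23, 19) - 809)*785 = ((-62*(-23) - 2*19*(1 + 19*(-6 - 23)**2)) - 809)*785 = ((1426 - 2*19*(1 + 19*(-29)**2)) - 809)*785 = ((1426 - 2*19*(1 + 19*841)) - 809)*785 = ((1426 - 2*19*(1 + 15979)) - 809)*785 = ((1426 - 2*19*15980) - 809)*785 = ((1426 - 607240) - 809)*785 = (-605814 - 809)*785 = -606623*785 = -476199055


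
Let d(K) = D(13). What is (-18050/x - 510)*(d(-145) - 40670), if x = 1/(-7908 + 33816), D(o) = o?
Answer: 19012835820870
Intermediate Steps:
d(K) = 13
x = 1/25908 ≈ 3.8598e-5
(-18050/x - 510)*(d(-145) - 40670) = (-18050/1/25908 - 510)*(13 - 40670) = (-18050*25908 - 510)*(-40657) = (-467639400 - 510)*(-40657) = -467639910*(-40657) = 19012835820870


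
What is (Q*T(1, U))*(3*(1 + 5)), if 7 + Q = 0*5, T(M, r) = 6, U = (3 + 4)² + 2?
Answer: -756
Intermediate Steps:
U = 51 (U = 7² + 2 = 49 + 2 = 51)
Q = -7 (Q = -7 + 0*5 = -7 + 0 = -7)
(Q*T(1, U))*(3*(1 + 5)) = (-7*6)*(3*(1 + 5)) = -126*6 = -42*18 = -756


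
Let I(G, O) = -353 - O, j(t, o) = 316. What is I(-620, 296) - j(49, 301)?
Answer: -965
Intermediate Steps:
I(-620, 296) - j(49, 301) = (-353 - 1*296) - 1*316 = (-353 - 296) - 316 = -649 - 316 = -965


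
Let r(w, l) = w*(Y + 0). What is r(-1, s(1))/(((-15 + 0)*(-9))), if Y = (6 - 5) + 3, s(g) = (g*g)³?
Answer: -4/135 ≈ -0.029630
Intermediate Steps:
s(g) = g⁶ (s(g) = (g²)³ = g⁶)
Y = 4 (Y = 1 + 3 = 4)
r(w, l) = 4*w (r(w, l) = w*(4 + 0) = w*4 = 4*w)
r(-1, s(1))/(((-15 + 0)*(-9))) = (4*(-1))/(((-15 + 0)*(-9))) = -4/((-15*(-9))) = -4/135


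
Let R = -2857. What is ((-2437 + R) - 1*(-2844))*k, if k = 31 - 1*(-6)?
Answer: -90650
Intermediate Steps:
k = 37 (k = 31 + 6 = 37)
((-2437 + R) - 1*(-2844))*k = ((-2437 - 2857) - 1*(-2844))*37 = (-5294 + 2844)*37 = -2450*37 = -90650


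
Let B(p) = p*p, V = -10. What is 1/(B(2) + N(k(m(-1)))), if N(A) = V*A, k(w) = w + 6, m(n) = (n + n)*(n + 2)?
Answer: -1/36 ≈ -0.027778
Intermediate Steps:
m(n) = 2*n*(2 + n) (m(n) = (2*n)*(2 + n) = 2*n*(2 + n))
k(w) = 6 + w
N(A) = -10*A
B(p) = p²
1/(B(2) + N(k(m(-1)))) = 1/(2² - 10*(6 + 2*(-1)*(2 - 1))) = 1/(4 - 10*(6 + 2*(-1)*1)) = 1/(4 - 10*(6 - 2)) = 1/(4 - 10*4) = 1/(4 - 40) = 1/(-36) = -1/36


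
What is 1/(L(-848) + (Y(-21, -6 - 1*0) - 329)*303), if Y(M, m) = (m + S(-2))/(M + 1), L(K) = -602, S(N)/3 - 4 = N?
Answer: -1/100289 ≈ -9.9712e-6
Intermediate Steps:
S(N) = 12 + 3*N
Y(M, m) = (6 + m)/(1 + M) (Y(M, m) = (m + (12 + 3*(-2)))/(M + 1) = (m + (12 - 6))/(1 + M) = (m + 6)/(1 + M) = (6 + m)/(1 + M))
1/(L(-848) + (Y(-21, -6 - 1*0) - 329)*303) = 1/(-602 + ((6 + (-6 - 1*0))/(1 - 21) - 329)*303) = 1/(-602 + ((6 + (-6 + 0))/(-20) - 329)*303) = 1/(-602 + (-(6 - 6)/20 - 329)*303) = 1/(-602 + (-1/20*0 - 329)*303) = 1/(-602 + (0 - 329)*303) = 1/(-602 - 329*303) = 1/(-602 - 99687) = 1/(-100289) = -1/100289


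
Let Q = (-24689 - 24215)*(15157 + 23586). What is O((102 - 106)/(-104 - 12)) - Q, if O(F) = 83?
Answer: 1894687755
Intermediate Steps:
Q = -1894687672 (Q = -48904*38743 = -1894687672)
O((102 - 106)/(-104 - 12)) - Q = 83 - 1*(-1894687672) = 83 + 1894687672 = 1894687755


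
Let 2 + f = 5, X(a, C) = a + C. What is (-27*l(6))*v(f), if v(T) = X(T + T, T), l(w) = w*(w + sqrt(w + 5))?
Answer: -8748 - 1458*sqrt(11) ≈ -13584.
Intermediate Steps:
l(w) = w*(w + sqrt(5 + w))
X(a, C) = C + a
f = 3 (f = -2 + 5 = 3)
v(T) = 3*T (v(T) = T + (T + T) = T + 2*T = 3*T)
(-27*l(6))*v(f) = (-162*(6 + sqrt(5 + 6)))*(3*3) = -162*(6 + sqrt(11))*9 = -27*(36 + 6*sqrt(11))*9 = (-972 - 162*sqrt(11))*9 = -8748 - 1458*sqrt(11)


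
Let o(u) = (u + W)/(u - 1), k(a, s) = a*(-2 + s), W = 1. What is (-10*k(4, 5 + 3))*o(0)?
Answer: 240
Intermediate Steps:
o(u) = (1 + u)/(-1 + u) (o(u) = (u + 1)/(u - 1) = (1 + u)/(-1 + u))
(-10*k(4, 5 + 3))*o(0) = (-40*(-2 + (5 + 3)))*((1 + 0)/(-1 + 0)) = (-40*(-2 + 8))*(1/(-1)) = (-40*6)*(-1*1) = -10*24*(-1) = -240*(-1) = 240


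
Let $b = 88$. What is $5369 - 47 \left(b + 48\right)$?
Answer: $-1023$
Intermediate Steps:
$5369 - 47 \left(b + 48\right) = 5369 - 47 \left(88 + 48\right) = 5369 - 6392 = -1023$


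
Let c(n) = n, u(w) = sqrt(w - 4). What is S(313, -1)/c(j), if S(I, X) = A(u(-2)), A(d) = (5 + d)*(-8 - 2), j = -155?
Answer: 10/31 + 2*I*sqrt(6)/31 ≈ 0.32258 + 0.15803*I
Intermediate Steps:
u(w) = sqrt(-4 + w)
A(d) = -50 - 10*d (A(d) = (5 + d)*(-10) = -50 - 10*d)
S(I, X) = -50 - 10*I*sqrt(6) (S(I, X) = -50 - 10*sqrt(-4 - 2) = -50 - 10*I*sqrt(6))
S(313, -1)/c(j) = (-50 - 10*I*sqrt(6))/(-155) = (-50 - 10*I*sqrt(6))*(-1/155) = 10/31 + 2*I*sqrt(6)/31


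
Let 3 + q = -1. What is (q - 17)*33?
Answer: -693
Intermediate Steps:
q = -4 (q = -3 - 1 = -4)
(q - 17)*33 = (-4 - 17)*33 = -21*33 = -693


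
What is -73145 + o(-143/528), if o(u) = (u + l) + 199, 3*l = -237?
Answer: -3505213/48 ≈ -73025.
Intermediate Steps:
l = -79 (l = (1/3)*(-237) = -79)
o(u) = 120 + u (o(u) = (u - 79) + 199 = (-79 + u) + 199 = 120 + u)
-73145 + o(-143/528) = -73145 + (120 - 143/528) = -73145 + (120 - 143*1/528) = -73145 + (120 - 13/48) = -73145 + 5747/48 = -3505213/48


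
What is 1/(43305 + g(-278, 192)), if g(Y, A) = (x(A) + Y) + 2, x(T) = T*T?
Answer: 1/79893 ≈ 1.2517e-5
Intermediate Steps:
x(T) = T²
g(Y, A) = 2 + Y + A² (g(Y, A) = (A² + Y) + 2 = (Y + A²) + 2 = 2 + Y + A²)
1/(43305 + g(-278, 192)) = 1/(43305 + (2 - 278 + 192²)) = 1/(43305 + (2 - 278 + 36864)) = 1/(43305 + 36588) = 1/79893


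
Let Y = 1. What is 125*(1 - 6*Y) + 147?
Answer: -478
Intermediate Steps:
125*(1 - 6*Y) + 147 = 125*(1 - 6*1) + 147 = 125*(1 - 6) + 147 = 125*(-5) + 147 = -625 + 147 = -478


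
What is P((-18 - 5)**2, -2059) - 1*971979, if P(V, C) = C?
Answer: -974038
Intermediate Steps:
P((-18 - 5)**2, -2059) - 1*971979 = -2059 - 1*971979 = -2059 - 971979 = -974038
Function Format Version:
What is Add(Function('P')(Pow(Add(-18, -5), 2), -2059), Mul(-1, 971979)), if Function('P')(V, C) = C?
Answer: -974038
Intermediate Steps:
Add(Function('P')(Pow(Add(-18, -5), 2), -2059), Mul(-1, 971979)) = Add(-2059, Mul(-1, 971979)) = Add(-2059, -971979) = -974038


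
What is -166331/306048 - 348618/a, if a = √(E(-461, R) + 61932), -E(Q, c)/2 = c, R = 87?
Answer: -166331/306048 - 58103*√6862/3431 ≈ -1403.4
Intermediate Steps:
E(Q, c) = -2*c
a = 3*√6862 (a = √(-2*87 + 61932) = √(-174 + 61932) = √61758 = 3*√6862 ≈ 248.51)
-166331/306048 - 348618/a = -166331/306048 - 348618*√6862/20586 = -166331*1/306048 - 58103*√6862/3431 = -166331/306048 - 58103*√6862/3431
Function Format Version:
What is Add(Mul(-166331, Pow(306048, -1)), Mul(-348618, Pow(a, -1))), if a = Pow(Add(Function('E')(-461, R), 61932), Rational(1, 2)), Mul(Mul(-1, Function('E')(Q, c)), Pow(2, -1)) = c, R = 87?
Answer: Add(Rational(-166331, 306048), Mul(Rational(-58103, 3431), Pow(6862, Rational(1, 2)))) ≈ -1403.4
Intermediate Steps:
Function('E')(Q, c) = Mul(-2, c)
a = Mul(3, Pow(6862, Rational(1, 2))) (a = Pow(Add(Mul(-2, 87), 61932), Rational(1, 2)) = Pow(Add(-174, 61932), Rational(1, 2)) = Pow(61758, Rational(1, 2)) = Mul(3, Pow(6862, Rational(1, 2))) ≈ 248.51)
Add(Mul(-166331, Pow(306048, -1)), Mul(-348618, Pow(a, -1))) = Add(Mul(-166331, Pow(306048, -1)), Mul(-348618, Pow(Mul(3, Pow(6862, Rational(1, 2))), -1))) = Add(Mul(-166331, Rational(1, 306048)), Mul(-348618, Mul(Rational(1, 20586), Pow(6862, Rational(1, 2))))) = Add(Rational(-166331, 306048), Mul(Rational(-58103, 3431), Pow(6862, Rational(1, 2))))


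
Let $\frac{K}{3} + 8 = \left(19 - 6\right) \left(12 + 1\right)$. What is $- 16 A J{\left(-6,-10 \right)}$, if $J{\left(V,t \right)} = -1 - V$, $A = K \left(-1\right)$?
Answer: $38640$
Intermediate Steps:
$K = 483$ ($K = -24 + 3 \left(19 - 6\right) \left(12 + 1\right) = -24 + 3 \left(19 + \left(-8 + 2\right)\right) 13 = -24 + 3 \left(19 - 6\right) 13 = -24 + 3 \cdot 13 \cdot 13 = -24 + 3 \cdot 169 = -24 + 507 = 483$)
$A = -483$ ($A = 483 \left(-1\right) = -483$)
$- 16 A J{\left(-6,-10 \right)} = \left(-16\right) \left(-483\right) \left(-1 - -6\right) = 7728 \left(-1 + 6\right) = 7728 \cdot 5 = 38640$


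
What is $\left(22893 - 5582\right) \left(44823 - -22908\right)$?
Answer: $1172491341$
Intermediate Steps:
$\left(22893 - 5582\right) \left(44823 - -22908\right) = 17311 \left(44823 + 22908\right) = 17311 \cdot 67731 = 1172491341$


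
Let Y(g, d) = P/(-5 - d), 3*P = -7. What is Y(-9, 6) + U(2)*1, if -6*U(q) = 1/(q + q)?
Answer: 15/88 ≈ 0.17045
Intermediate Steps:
U(q) = -1/(12*q) (U(q) = -1/(6*(q + q)) = -1/(2*q)/6 = -1/(12*q))
P = -7/3 (P = (⅓)*(-7) = -7/3 ≈ -2.3333)
Y(g, d) = -7/(3*(-5 - d))
Y(-9, 6) + U(2)*1 = 7/(3*(5 + 6)) - 1/12/2*1 = (7/3)/11 - 1/12*½*1 = (7/3)*(1/11) - 1/24*1 = 7/33 - 1/24 = 15/88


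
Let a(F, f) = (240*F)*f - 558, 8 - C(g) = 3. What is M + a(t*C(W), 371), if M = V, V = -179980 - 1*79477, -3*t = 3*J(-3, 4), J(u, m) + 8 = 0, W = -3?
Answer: 3301585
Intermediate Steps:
C(g) = 5 (C(g) = 8 - 1*3 = 8 - 3 = 5)
J(u, m) = -8 (J(u, m) = -8 + 0 = -8)
t = 8 (t = -(-8) = -1/3*(-24) = 8)
V = -259457 (V = -179980 - 79477 = -259457)
a(F, f) = -558 + 240*F*f (a(F, f) = 240*F*f - 558 = -558 + 240*F*f)
M = -259457
M + a(t*C(W), 371) = -259457 + (-558 + 240*(8*5)*371) = -259457 + (-558 + 240*40*371) = -259457 + (-558 + 3561600) = -259457 + 3561042 = 3301585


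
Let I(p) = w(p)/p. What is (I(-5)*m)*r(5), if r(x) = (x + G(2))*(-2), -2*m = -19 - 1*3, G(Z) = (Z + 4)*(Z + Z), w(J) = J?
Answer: -638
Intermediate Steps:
G(Z) = 2*Z*(4 + Z) (G(Z) = (4 + Z)*(2*Z) = 2*Z*(4 + Z))
m = 11 (m = -(-19 - 1*3)/2 = -(-19 - 3)/2 = -½*(-22) = 11)
I(p) = 1 (I(p) = p/p = 1)
r(x) = -48 - 2*x (r(x) = (x + 2*2*(4 + 2))*(-2) = (x + 2*2*6)*(-2) = (x + 24)*(-2) = (24 + x)*(-2) = -48 - 2*x)
(I(-5)*m)*r(5) = (1*11)*(-48 - 2*5) = 11*(-48 - 10) = 11*(-58) = -638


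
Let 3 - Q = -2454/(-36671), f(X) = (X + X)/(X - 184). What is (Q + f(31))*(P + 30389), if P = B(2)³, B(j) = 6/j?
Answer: 431387846800/5610663 ≈ 76887.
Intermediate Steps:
f(X) = 2*X/(-184 + X) (f(X) = (2*X)/(-184 + X) = 2*X/(-184 + X))
Q = 107559/36671 (Q = 3 - (-2454)/(-36671) = 3 - (-2454)*(-1)/36671 = 3 - 1*2454/36671 = 3 - 2454/36671 = 107559/36671 ≈ 2.9331)
P = 27 (P = (6/2)³ = (6*(½))³ = 3³ = 27)
(Q + f(31))*(P + 30389) = (107559/36671 + 2*31/(-184 + 31))*(27 + 30389) = (107559/36671 + 2*31/(-153))*30416 = (107559/36671 + 2*31*(-1/153))*30416 = (107559/36671 - 62/153)*30416 = (14182925/5610663)*30416 = 431387846800/5610663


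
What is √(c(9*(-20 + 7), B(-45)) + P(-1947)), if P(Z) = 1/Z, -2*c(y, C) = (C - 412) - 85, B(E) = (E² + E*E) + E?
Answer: 131*I*√387453/1947 ≈ 41.881*I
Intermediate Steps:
B(E) = E + 2*E² (B(E) = (E² + E²) + E = 2*E² + E = E + 2*E²)
c(y, C) = 497/2 - C/2 (c(y, C) = -((C - 412) - 85)/2 = -((-412 + C) - 85)/2 = -(-497 + C)/2 = 497/2 - C/2)
√(c(9*(-20 + 7), B(-45)) + P(-1947)) = √((497/2 - (-45)*(1 + 2*(-45))/2) + 1/(-1947)) = √((497/2 - (-45)*(1 - 90)/2) - 1/1947) = √((497/2 - (-45)*(-89)/2) - 1/1947) = √((497/2 - ½*4005) - 1/1947) = √((497/2 - 4005/2) - 1/1947) = √(-1754 - 1/1947) = √(-3415039/1947) = 131*I*√387453/1947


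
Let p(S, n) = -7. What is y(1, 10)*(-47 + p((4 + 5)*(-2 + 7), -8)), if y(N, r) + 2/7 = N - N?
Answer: 108/7 ≈ 15.429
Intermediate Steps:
y(N, r) = -2/7 (y(N, r) = -2/7 + (N - N) = -2/7 + 0 = -2/7)
y(1, 10)*(-47 + p((4 + 5)*(-2 + 7), -8)) = -2*(-47 - 7)/7 = -2/7*(-54) = 108/7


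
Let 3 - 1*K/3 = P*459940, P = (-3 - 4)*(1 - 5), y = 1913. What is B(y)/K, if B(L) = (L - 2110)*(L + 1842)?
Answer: 739735/38634951 ≈ 0.019147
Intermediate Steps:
P = 28 (P = -7*(-4) = 28)
B(L) = (-2110 + L)*(1842 + L)
K = -38634951 (K = 9 - 84*459940 = 9 - 3*12878320 = 9 - 38634960 = -38634951)
B(y)/K = (-3886620 + 1913² - 268*1913)/(-38634951) = (-3886620 + 3659569 - 512684)*(-1/38634951) = -739735*(-1/38634951) = 739735/38634951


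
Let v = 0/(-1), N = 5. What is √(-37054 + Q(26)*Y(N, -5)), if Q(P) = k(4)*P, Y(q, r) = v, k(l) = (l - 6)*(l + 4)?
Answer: I*√37054 ≈ 192.49*I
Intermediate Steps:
k(l) = (-6 + l)*(4 + l)
v = 0 (v = 0*(-1) = 0)
Y(q, r) = 0
Q(P) = -16*P (Q(P) = (-24 + 4² - 2*4)*P = (-24 + 16 - 8)*P = -16*P)
√(-37054 + Q(26)*Y(N, -5)) = √(-37054 - 16*26*0) = √(-37054 - 416*0) = √(-37054 + 0) = √(-37054) = I*√37054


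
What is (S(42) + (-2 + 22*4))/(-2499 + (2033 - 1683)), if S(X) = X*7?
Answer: -380/2149 ≈ -0.17683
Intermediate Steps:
S(X) = 7*X
(S(42) + (-2 + 22*4))/(-2499 + (2033 - 1683)) = (7*42 + (-2 + 22*4))/(-2499 + (2033 - 1683)) = (294 + (-2 + 88))/(-2499 + 350) = (294 + 86)/(-2149) = 380*(-1/2149) = -380/2149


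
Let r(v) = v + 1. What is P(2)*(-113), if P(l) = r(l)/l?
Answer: -339/2 ≈ -169.50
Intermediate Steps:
r(v) = 1 + v
P(l) = (1 + l)/l
P(2)*(-113) = ((1 + 2)/2)*(-113) = ((½)*3)*(-113) = (3/2)*(-113) = -339/2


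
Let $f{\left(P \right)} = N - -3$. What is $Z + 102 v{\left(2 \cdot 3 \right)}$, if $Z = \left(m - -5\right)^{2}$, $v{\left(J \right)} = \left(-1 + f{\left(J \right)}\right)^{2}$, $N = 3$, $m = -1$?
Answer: $2566$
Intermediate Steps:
$f{\left(P \right)} = 6$ ($f{\left(P \right)} = 3 - -3 = 3 + 3 = 6$)
$v{\left(J \right)} = 25$ ($v{\left(J \right)} = \left(-1 + 6\right)^{2} = 5^{2} = 25$)
$Z = 16$ ($Z = \left(-1 - -5\right)^{2} = \left(-1 + 5\right)^{2} = 4^{2} = 16$)
$Z + 102 v{\left(2 \cdot 3 \right)} = 16 + 102 \cdot 25 = 16 + 2550 = 2566$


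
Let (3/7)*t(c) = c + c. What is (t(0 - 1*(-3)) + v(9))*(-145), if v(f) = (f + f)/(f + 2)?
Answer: -24940/11 ≈ -2267.3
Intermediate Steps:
t(c) = 14*c/3 (t(c) = 7*(c + c)/3 = 7*(2*c)/3 = 14*c/3)
v(f) = 2*f/(2 + f) (v(f) = (2*f)/(2 + f) = 2*f/(2 + f))
(t(0 - 1*(-3)) + v(9))*(-145) = (14*(0 - 1*(-3))/3 + 2*9/(2 + 9))*(-145) = (14*(0 + 3)/3 + 2*9/11)*(-145) = ((14/3)*3 + 2*9*(1/11))*(-145) = (14 + 18/11)*(-145) = (172/11)*(-145) = -24940/11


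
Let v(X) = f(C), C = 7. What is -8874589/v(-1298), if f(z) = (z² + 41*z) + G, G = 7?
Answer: -8874589/343 ≈ -25873.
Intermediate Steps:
f(z) = 7 + z² + 41*z (f(z) = (z² + 41*z) + 7 = 7 + z² + 41*z)
v(X) = 343 (v(X) = 7 + 7² + 41*7 = 7 + 49 + 287 = 343)
-8874589/v(-1298) = -8874589/343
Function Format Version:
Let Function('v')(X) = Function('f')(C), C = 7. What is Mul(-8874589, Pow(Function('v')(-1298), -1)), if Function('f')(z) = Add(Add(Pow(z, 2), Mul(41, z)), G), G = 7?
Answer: Rational(-8874589, 343) ≈ -25873.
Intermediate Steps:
Function('f')(z) = Add(7, Pow(z, 2), Mul(41, z)) (Function('f')(z) = Add(Add(Pow(z, 2), Mul(41, z)), 7) = Add(7, Pow(z, 2), Mul(41, z)))
Function('v')(X) = 343 (Function('v')(X) = Add(7, Pow(7, 2), Mul(41, 7)) = Add(7, 49, 287) = 343)
Mul(-8874589, Pow(Function('v')(-1298), -1)) = Mul(-8874589, Pow(343, -1)) = Mul(-8874589, Rational(1, 343)) = Rational(-8874589, 343)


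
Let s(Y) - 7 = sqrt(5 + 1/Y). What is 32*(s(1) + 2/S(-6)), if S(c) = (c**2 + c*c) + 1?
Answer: 16416/73 + 32*sqrt(6) ≈ 303.26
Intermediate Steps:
S(c) = 1 + 2*c**2 (S(c) = (c**2 + c**2) + 1 = 2*c**2 + 1 = 1 + 2*c**2)
s(Y) = 7 + sqrt(5 + 1/Y)
32*(s(1) + 2/S(-6)) = 32*((7 + sqrt(5 + 1/1)) + 2/(1 + 2*(-6)**2)) = 32*((7 + sqrt(5 + 1)) + 2/(1 + 2*36)) = 32*((7 + sqrt(6)) + 2/(1 + 72)) = 32*((7 + sqrt(6)) + 2/73) = 32*(513/73 + sqrt(6)) = 16416/73 + 32*sqrt(6)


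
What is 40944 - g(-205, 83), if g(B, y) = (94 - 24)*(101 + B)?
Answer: 48224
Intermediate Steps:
g(B, y) = 7070 + 70*B (g(B, y) = 70*(101 + B) = 7070 + 70*B)
40944 - g(-205, 83) = 40944 - (7070 + 70*(-205)) = 40944 - (7070 - 14350) = 40944 - 1*(-7280) = 40944 + 7280 = 48224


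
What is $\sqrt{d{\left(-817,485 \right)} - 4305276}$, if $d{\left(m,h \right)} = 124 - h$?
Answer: $i \sqrt{4305637} \approx 2075.0 i$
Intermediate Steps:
$\sqrt{d{\left(-817,485 \right)} - 4305276} = \sqrt{\left(124 - 485\right) - 4305276} = \sqrt{-361 - 4305276} = \sqrt{-4305637} = i \sqrt{4305637}$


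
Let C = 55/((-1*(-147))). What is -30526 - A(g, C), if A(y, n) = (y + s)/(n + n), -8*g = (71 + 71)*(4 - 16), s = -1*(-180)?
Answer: -3415631/110 ≈ -31051.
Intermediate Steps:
s = 180
C = 55/147 ≈ 0.37415
g = 213 (g = -(71 + 71)*(4 - 16)/8 = -71*(-12)/4 = -⅛*(-1704) = 213)
A(y, n) = (180 + y)/(2*n) (A(y, n) = (y + 180)/(n + n) = (180 + y)/((2*n)) = (180 + y)*(1/(2*n)) = (180 + y)/(2*n))
-30526 - A(g, C) = -30526 - (180 + 213)/(2*55/147) = -30526 - 147*393/(2*55) = -30526 - 1*57771/110 = -30526 - 57771/110 = -3415631/110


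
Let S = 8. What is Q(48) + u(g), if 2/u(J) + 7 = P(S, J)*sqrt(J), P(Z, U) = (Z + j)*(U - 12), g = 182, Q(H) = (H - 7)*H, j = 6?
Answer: 289836005426/147274393 + 680*sqrt(182)/147274393 ≈ 1968.0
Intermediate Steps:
Q(H) = H*(-7 + H) (Q(H) = (-7 + H)*H = H*(-7 + H))
P(Z, U) = (-12 + U)*(6 + Z) (P(Z, U) = (Z + 6)*(U - 12) = (6 + Z)*(-12 + U) = (-12 + U)*(6 + Z))
u(J) = 2/(-7 + sqrt(J)*(-168 + 14*J)) (u(J) = 2/(-7 + (-72 - 12*8 + 6*J + J*8)*sqrt(J)) = 2/(-7 + (-72 - 96 + 6*J + 8*J)*sqrt(J)) = 2/(-7 + (-168 + 14*J)*sqrt(J)) = 2/(-7 + sqrt(J)*(-168 + 14*J)))
Q(48) + u(g) = 48*(-7 + 48) + 2/(7*(-1 + 2*sqrt(182)*(-12 + 182))) = 48*41 + 2/(7*(-1 + 2*sqrt(182)*170)) = 1968 + 2/(7*(-1 + 340*sqrt(182)))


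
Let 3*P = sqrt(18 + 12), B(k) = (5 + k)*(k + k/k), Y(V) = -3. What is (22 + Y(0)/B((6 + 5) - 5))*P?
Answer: 1691*sqrt(30)/231 ≈ 40.095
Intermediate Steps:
B(k) = (1 + k)*(5 + k) (B(k) = (5 + k)*(k + 1) = (5 + k)*(1 + k) = (1 + k)*(5 + k))
P = sqrt(30)/3 (P = sqrt(18 + 12)/3 = sqrt(30)/3 ≈ 1.8257)
(22 + Y(0)/B((6 + 5) - 5))*P = (22 - 3/(5 + ((6 + 5) - 5)**2 + 6*((6 + 5) - 5)))*(sqrt(30)/3) = (22 - 3/(5 + (11 - 5)**2 + 6*(11 - 5)))*(sqrt(30)/3) = (22 - 3/(5 + 6**2 + 6*6))*(sqrt(30)/3) = (22 - 3/(5 + 36 + 36))*(sqrt(30)/3) = (22 - 3/77)*(sqrt(30)/3) = 1691*(sqrt(30)/3)/77 = 1691*sqrt(30)/231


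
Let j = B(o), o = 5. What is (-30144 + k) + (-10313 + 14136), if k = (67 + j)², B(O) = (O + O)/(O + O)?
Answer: -21697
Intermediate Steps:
B(O) = 1 (B(O) = (2*O)/((2*O)) = (2*O)*(1/(2*O)) = 1)
j = 1
k = 4624 (k = (67 + 1)² = 68² = 4624)
(-30144 + k) + (-10313 + 14136) = (-30144 + 4624) + (-10313 + 14136) = -25520 + 3823 = -21697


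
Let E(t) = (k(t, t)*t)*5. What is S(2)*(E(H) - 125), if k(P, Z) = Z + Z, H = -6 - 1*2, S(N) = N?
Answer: 1030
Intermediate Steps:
H = -8 (H = -6 - 2 = -8)
k(P, Z) = 2*Z
E(t) = 10*t² (E(t) = ((2*t)*t)*5 = (2*t²)*5 = 10*t²)
S(2)*(E(H) - 125) = 2*(10*(-8)² - 125) = 2*(10*64 - 125) = 2*(640 - 125) = 2*515 = 1030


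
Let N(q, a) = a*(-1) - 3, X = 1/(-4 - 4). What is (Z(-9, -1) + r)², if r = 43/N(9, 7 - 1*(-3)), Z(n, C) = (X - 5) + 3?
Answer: 319225/10816 ≈ 29.514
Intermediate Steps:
X = -⅛ (X = 1/(-8) = -⅛ ≈ -0.12500)
Z(n, C) = -17/8 (Z(n, C) = (-⅛ - 5) + 3 = -41/8 + 3 = -17/8)
N(q, a) = -3 - a (N(q, a) = -a - 3 = -3 - a)
r = -43/13 (r = 43/(-3 - (7 - 1*(-3))) = 43/(-3 - (7 + 3)) = 43/(-3 - 1*10) = 43/(-3 - 10) = 43/(-13) = 43*(-1/13) = -43/13 ≈ -3.3077)
(Z(-9, -1) + r)² = (-17/8 - 43/13)² = (-565/104)² = 319225/10816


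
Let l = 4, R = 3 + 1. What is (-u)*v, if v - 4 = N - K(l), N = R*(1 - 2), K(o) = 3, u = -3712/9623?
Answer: -11136/9623 ≈ -1.1572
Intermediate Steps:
u = -3712/9623 (u = -3712*1/9623 = -3712/9623 ≈ -0.38574)
R = 4
N = -4 (N = 4*(1 - 2) = 4*(-1) = -4)
v = -3 (v = 4 + (-4 - 1*3) = 4 + (-4 - 3) = 4 - 7 = -3)
(-u)*v = -1*(-3712/9623)*(-3) = (3712/9623)*(-3) = -11136/9623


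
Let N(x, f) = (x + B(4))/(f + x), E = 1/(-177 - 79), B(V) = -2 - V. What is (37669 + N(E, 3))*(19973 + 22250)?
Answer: 1219847212678/767 ≈ 1.5904e+9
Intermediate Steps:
E = -1/256 (E = 1/(-256) = -1/256 ≈ -0.0039063)
N(x, f) = (-6 + x)/(f + x) (N(x, f) = (x + (-2 - 1*4))/(f + x) = (x + (-2 - 4))/(f + x) = (x - 6)/(f + x) = (-6 + x)/(f + x))
(37669 + N(E, 3))*(19973 + 22250) = (37669 + (-6 - 1/256)/(3 - 1/256))*(19973 + 22250) = (37669 - 1537/256/(767/256))*42223 = (37669 + (256/767)*(-1537/256))*42223 = (37669 - 1537/767)*42223 = (28890586/767)*42223 = 1219847212678/767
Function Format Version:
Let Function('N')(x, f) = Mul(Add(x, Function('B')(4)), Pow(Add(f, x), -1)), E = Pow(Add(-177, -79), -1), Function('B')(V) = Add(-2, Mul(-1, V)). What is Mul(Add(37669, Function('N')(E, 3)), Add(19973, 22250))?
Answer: Rational(1219847212678, 767) ≈ 1.5904e+9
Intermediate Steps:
E = Rational(-1, 256) (E = Pow(-256, -1) = Rational(-1, 256) ≈ -0.0039063)
Function('N')(x, f) = Mul(Pow(Add(f, x), -1), Add(-6, x)) (Function('N')(x, f) = Mul(Add(x, Add(-2, Mul(-1, 4))), Pow(Add(f, x), -1)) = Mul(Add(x, Add(-2, -4)), Pow(Add(f, x), -1)) = Mul(Add(x, -6), Pow(Add(f, x), -1)) = Mul(Add(-6, x), Pow(Add(f, x), -1)) = Mul(Pow(Add(f, x), -1), Add(-6, x)))
Mul(Add(37669, Function('N')(E, 3)), Add(19973, 22250)) = Mul(Add(37669, Mul(Pow(Add(3, Rational(-1, 256)), -1), Add(-6, Rational(-1, 256)))), Add(19973, 22250)) = Mul(Add(37669, Mul(Pow(Rational(767, 256), -1), Rational(-1537, 256))), 42223) = Mul(Add(37669, Mul(Rational(256, 767), Rational(-1537, 256))), 42223) = Mul(Add(37669, Rational(-1537, 767)), 42223) = Mul(Rational(28890586, 767), 42223) = Rational(1219847212678, 767)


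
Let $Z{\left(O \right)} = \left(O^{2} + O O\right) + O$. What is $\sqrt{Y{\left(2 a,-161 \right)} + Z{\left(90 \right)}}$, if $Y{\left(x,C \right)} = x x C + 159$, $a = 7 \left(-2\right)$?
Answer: $5 i \sqrt{4391} \approx 331.32 i$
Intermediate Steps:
$a = -14$
$Z{\left(O \right)} = O + 2 O^{2}$ ($Z{\left(O \right)} = \left(O^{2} + O^{2}\right) + O = 2 O^{2} + O = O + 2 O^{2}$)
$Y{\left(x,C \right)} = 159 + C x^{2}$ ($Y{\left(x,C \right)} = x^{2} C + 159 = C x^{2} + 159 = 159 + C x^{2}$)
$\sqrt{Y{\left(2 a,-161 \right)} + Z{\left(90 \right)}} = \sqrt{\left(159 - 161 \left(2 \left(-14\right)\right)^{2}\right) + 90 \left(1 + 2 \cdot 90\right)} = \sqrt{\left(159 - 161 \left(-28\right)^{2}\right) + 90 \left(1 + 180\right)} = \sqrt{\left(159 - 126224\right) + 90 \cdot 181} = \sqrt{\left(159 - 126224\right) + 16290} = \sqrt{-126065 + 16290} = \sqrt{-109775} = 5 i \sqrt{4391}$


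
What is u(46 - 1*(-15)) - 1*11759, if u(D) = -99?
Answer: -11858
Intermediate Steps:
u(46 - 1*(-15)) - 1*11759 = -99 - 1*11759 = -99 - 11759 = -11858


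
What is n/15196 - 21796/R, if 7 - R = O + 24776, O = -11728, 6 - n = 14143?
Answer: 146851399/198171036 ≈ 0.74103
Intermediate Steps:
n = -14137 (n = 6 - 1*14143 = 6 - 14143 = -14137)
R = -13041 (R = 7 - (-11728 + 24776) = 7 - 1*13048 = 7 - 13048 = -13041)
n/15196 - 21796/R = -14137/15196 - 21796/(-13041) = -14137*1/15196 - 21796*(-1/13041) = -14137/15196 + 21796/13041 = 146851399/198171036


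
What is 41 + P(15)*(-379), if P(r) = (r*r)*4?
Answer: -341059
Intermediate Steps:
P(r) = 4*r**2 (P(r) = r**2*4 = 4*r**2)
41 + P(15)*(-379) = 41 + (4*15**2)*(-379) = 41 + (4*225)*(-379) = 41 + 900*(-379) = 41 - 341100 = -341059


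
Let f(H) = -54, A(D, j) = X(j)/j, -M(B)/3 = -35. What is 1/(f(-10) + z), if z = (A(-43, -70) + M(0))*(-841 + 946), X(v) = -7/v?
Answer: 20/219417 ≈ 9.1151e-5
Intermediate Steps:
M(B) = 105 (M(B) = -3*(-35) = 105)
A(D, j) = -7/j**2 (A(D, j) = (-7/j)/j = -7/j**2)
z = 220497/20 (z = (-7/(-70)**2 + 105)*(-841 + 946) = (-7*1/4900 + 105)*105 = (-1/700 + 105)*105 = (73499/700)*105 = 220497/20 ≈ 11025.)
1/(f(-10) + z) = 1/(-54 + 220497/20) = 1/(219417/20) = 20/219417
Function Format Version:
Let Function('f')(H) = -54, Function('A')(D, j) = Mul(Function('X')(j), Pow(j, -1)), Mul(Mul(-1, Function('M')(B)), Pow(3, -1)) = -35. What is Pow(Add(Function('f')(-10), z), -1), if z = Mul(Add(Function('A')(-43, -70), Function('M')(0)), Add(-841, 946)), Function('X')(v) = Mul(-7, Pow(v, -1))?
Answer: Rational(20, 219417) ≈ 9.1151e-5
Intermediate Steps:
Function('M')(B) = 105 (Function('M')(B) = Mul(-3, -35) = 105)
Function('A')(D, j) = Mul(-7, Pow(j, -2)) (Function('A')(D, j) = Mul(Mul(-7, Pow(j, -1)), Pow(j, -1)) = Mul(-7, Pow(j, -2)))
z = Rational(220497, 20) (z = Mul(Add(Mul(-7, Pow(-70, -2)), 105), Add(-841, 946)) = Mul(Add(Mul(-7, Rational(1, 4900)), 105), 105) = Mul(Add(Rational(-1, 700), 105), 105) = Mul(Rational(73499, 700), 105) = Rational(220497, 20) ≈ 11025.)
Pow(Add(Function('f')(-10), z), -1) = Pow(Add(-54, Rational(220497, 20)), -1) = Pow(Rational(219417, 20), -1) = Rational(20, 219417)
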